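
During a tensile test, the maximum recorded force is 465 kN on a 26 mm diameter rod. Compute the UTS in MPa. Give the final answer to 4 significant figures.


A0 = pi*(d/2)^2 = pi*(26/2)^2 = 530.929 mm^2
UTS = F_max / A0 = 465*1000 / 530.929
UTS = 875.8 MPa


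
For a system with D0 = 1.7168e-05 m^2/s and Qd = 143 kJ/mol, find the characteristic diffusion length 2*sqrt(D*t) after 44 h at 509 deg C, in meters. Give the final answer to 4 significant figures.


Step 1: D = D0 * exp(-Qd/(R*T))
T = 782.15 K
D = 1.7168e-05 * exp(-143e3 / (8.314 * 782.15)) = 4.83446e-15 m^2/s
Step 2: L = 2*sqrt(D*t)
t = 44 h = 158400 s
L = 2*sqrt(4.83446e-15 * 158400) = 5.535e-05 m


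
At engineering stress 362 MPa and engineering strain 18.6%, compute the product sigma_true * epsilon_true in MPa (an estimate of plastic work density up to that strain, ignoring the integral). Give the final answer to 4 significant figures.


sigma_true = sigma_eng * (1 + epsilon_eng)
sigma_true = 362 * (1 + 0.186) = 429.332 MPa
epsilon_true = ln(1 + epsilon_eng)
epsilon_true = ln(1 + 0.186) = 0.170586
sigma_true * epsilon_true = 429.332 * 0.170586 = 73.24 MPa


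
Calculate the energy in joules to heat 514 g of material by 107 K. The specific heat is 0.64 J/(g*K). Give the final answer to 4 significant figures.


Q = m * cp * dT
Q = 514 * 0.64 * 107
Q = 35200 J


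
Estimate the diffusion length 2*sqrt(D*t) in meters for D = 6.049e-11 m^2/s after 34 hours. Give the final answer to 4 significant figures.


t = 34 hr = 122400 s
Diffusion length = 2*sqrt(D*t)
= 2*sqrt(6.049e-11 * 122400)
= 5.442e-03 m


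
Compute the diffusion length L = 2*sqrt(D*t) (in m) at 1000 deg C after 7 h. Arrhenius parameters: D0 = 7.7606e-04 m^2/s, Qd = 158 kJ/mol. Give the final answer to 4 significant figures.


Step 1: D = D0 * exp(-Qd/(R*T))
T = 1273.15 K
D = 7.7606e-04 * exp(-158e3 / (8.314 * 1273.15)) = 2.55421e-10 m^2/s
Step 2: L = 2*sqrt(D*t)
t = 7 h = 25200 s
L = 2*sqrt(2.55421e-10 * 25200) = 5.074e-03 m


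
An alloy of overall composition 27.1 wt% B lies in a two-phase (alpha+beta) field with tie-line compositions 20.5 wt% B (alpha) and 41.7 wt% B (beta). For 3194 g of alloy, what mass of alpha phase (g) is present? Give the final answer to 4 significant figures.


f_alpha = (C_beta - C0) / (C_beta - C_alpha)
f_alpha = (41.7 - 27.1) / (41.7 - 20.5) = 0.688679
m_alpha = f_alpha * m_total = 0.688679 * 3194 = 2200 g


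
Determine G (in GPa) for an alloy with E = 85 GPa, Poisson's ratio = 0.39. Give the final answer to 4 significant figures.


G = E / (2*(1+nu))
G = 85 / (2*(1+0.39))
G = 30.58 GPa


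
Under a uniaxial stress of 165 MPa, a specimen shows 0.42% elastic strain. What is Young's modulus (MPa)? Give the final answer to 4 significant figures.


E = sigma / epsilon
epsilon = 0.42% = 4.2e-03
E = 165 / 4.2e-03
E = 39290 MPa


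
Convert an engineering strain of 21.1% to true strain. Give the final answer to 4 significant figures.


epsilon_true = ln(1 + epsilon_eng)
epsilon_true = ln(1 + 0.211)
epsilon_true = 0.1914


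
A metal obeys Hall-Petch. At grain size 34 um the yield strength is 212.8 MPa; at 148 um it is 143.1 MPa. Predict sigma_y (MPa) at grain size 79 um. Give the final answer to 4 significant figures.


sigma_y = sigma0 + k / sqrt(d)
1/sqrt(d1) = 1/sqrt(3.4e-05) = 171.499;  1/sqrt(d2) = 82.1995
k = (sigma1 - sigma2) / (1/sqrt(d1) - 1/sqrt(d2)) = (212.8 - 143.1) / (171.499 - 82.1995) = 0.780523 MPa*m^0.5
sigma0 = sigma1 - k/sqrt(d1) = 212.8 - 0.780523*171.499 = 78.9414 MPa
sigma_y(d3) = 78.9414 + 0.780523 / sqrt(7.9e-05) = 166.8 MPa


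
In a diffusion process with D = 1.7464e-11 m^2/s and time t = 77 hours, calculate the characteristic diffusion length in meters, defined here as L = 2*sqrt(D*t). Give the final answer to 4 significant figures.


t = 77 hr = 277200 s
Diffusion length = 2*sqrt(D*t)
= 2*sqrt(1.7464e-11 * 277200)
= 4.4e-03 m


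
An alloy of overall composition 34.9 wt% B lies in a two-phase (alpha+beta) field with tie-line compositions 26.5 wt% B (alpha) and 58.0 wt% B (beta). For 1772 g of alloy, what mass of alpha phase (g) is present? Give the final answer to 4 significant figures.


f_alpha = (C_beta - C0) / (C_beta - C_alpha)
f_alpha = (58.0 - 34.9) / (58.0 - 26.5) = 0.733333
m_alpha = f_alpha * m_total = 0.733333 * 1772 = 1299 g


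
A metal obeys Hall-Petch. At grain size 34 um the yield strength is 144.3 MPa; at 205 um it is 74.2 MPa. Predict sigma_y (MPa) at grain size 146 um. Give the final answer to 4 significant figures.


sigma_y = sigma0 + k / sqrt(d)
1/sqrt(d1) = 1/sqrt(3.4e-05) = 171.499;  1/sqrt(d2) = 69.843
k = (sigma1 - sigma2) / (1/sqrt(d1) - 1/sqrt(d2)) = (144.3 - 74.2) / (171.499 - 69.843) = 0.689584 MPa*m^0.5
sigma0 = sigma1 - k/sqrt(d1) = 144.3 - 0.689584*171.499 = 26.0374 MPa
sigma_y(d3) = 26.0374 + 0.689584 / sqrt(1.46e-04) = 83.11 MPa


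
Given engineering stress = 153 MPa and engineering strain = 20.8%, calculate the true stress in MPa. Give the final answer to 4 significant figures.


sigma_true = sigma_eng * (1 + epsilon_eng)
sigma_true = 153 * (1 + 0.208)
sigma_true = 184.8 MPa


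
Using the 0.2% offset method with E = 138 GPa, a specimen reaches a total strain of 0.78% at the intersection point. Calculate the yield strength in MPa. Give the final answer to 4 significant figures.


Offset strain = 0.002
Elastic strain at yield = total_strain - offset = 7.8e-03 - 0.002 = 5.8e-03
sigma_y = E * elastic_strain = 138000 * 5.8e-03
sigma_y = 800.4 MPa


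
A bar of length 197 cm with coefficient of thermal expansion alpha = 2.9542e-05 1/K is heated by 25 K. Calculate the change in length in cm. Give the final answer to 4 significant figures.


dL = L0 * alpha * dT
dL = 197 * 2.9542e-05 * 25
dL = 0.1455 cm


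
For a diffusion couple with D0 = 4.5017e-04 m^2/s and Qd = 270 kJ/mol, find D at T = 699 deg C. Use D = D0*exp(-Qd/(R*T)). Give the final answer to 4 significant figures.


D = D0 * exp(-Qd / (R*T))
T = 972.15 K
D = 4.5017e-04 * exp(-270e3 / (8.314 * 972.15))
D = 1.398e-18 m^2/s


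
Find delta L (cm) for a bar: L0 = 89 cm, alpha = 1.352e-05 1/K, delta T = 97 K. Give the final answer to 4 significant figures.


dL = L0 * alpha * dT
dL = 89 * 1.352e-05 * 97
dL = 0.1167 cm


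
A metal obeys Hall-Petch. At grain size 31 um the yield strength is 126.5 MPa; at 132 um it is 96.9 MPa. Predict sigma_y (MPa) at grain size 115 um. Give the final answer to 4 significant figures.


sigma_y = sigma0 + k / sqrt(d)
1/sqrt(d1) = 1/sqrt(3.1e-05) = 179.605;  1/sqrt(d2) = 87.0388
k = (sigma1 - sigma2) / (1/sqrt(d1) - 1/sqrt(d2)) = (126.5 - 96.9) / (179.605 - 87.0388) = 0.31977 MPa*m^0.5
sigma0 = sigma1 - k/sqrt(d1) = 126.5 - 0.31977*179.605 = 69.0676 MPa
sigma_y(d3) = 69.0676 + 0.31977 / sqrt(1.15e-04) = 98.89 MPa


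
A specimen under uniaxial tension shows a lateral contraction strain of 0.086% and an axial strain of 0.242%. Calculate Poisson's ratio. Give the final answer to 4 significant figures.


nu = -epsilon_lat / epsilon_axial
Lateral strain is contraction (negative), so using magnitudes:
nu = 0.086 / 0.242
nu = 0.3554


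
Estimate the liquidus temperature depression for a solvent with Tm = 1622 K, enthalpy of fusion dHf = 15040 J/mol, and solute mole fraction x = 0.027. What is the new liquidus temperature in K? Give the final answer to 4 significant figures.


dT = R*Tm^2*x / dHf
dT = 8.314 * 1622^2 * 0.027 / 15040
dT = 39.267 K
T_new = 1622 - 39.267 = 1583 K


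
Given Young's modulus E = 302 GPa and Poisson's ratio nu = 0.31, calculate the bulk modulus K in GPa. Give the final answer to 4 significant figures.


K = E / (3*(1-2*nu))
K = 302 / (3*(1-2*0.31))
K = 264.9 GPa


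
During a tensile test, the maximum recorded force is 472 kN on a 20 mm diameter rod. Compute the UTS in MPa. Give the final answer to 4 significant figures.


A0 = pi*(d/2)^2 = pi*(20/2)^2 = 314.159 mm^2
UTS = F_max / A0 = 472*1000 / 314.159
UTS = 1502 MPa


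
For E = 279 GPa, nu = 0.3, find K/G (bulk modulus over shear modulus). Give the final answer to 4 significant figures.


G = E / (2*(1+nu))
G = 279 / (2*(1+0.3)) = 107.308 GPa
K = E / (3*(1-2*nu))
K = 279 / (3*(1-2*0.3)) = 232.5 GPa
K/G = 232.5 / 107.308 = 2.167


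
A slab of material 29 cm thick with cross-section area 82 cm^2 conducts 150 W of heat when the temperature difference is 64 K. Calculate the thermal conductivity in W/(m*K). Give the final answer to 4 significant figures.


k = Q*L / (A*dT)
L = 0.29 m, A = 8.2e-03 m^2
k = 150 * 0.29 / (8.2e-03 * 64)
k = 82.89 W/(m*K)


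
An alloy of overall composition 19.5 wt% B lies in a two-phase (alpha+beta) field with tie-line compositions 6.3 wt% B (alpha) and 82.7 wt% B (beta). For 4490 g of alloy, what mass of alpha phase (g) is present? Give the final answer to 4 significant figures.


f_alpha = (C_beta - C0) / (C_beta - C_alpha)
f_alpha = (82.7 - 19.5) / (82.7 - 6.3) = 0.827225
m_alpha = f_alpha * m_total = 0.827225 * 4490 = 3714 g


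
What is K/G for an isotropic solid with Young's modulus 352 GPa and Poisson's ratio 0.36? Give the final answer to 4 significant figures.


G = E / (2*(1+nu))
G = 352 / (2*(1+0.36)) = 129.412 GPa
K = E / (3*(1-2*nu))
K = 352 / (3*(1-2*0.36)) = 419.048 GPa
K/G = 419.048 / 129.412 = 3.238


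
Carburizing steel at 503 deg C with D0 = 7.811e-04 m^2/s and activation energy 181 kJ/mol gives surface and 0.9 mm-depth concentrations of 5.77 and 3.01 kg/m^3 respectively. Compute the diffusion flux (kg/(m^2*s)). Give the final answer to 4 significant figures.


Step 1: D = D0 * exp(-Qd/(R*T))
T = 503 + 273.15 = 776.15 K
D = 7.811e-04 * exp(-181e3 / (8.314 * 776.15)) = 5.14075e-16 m^2/s
Step 2: J = D * (C1 - C2) / dx
J = 5.14075e-16 * (5.77 - 3.01) / 9e-04
J = 1.576e-12 kg/(m^2*s)


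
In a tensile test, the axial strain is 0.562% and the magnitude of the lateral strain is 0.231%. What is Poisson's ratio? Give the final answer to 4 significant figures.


nu = -epsilon_lat / epsilon_axial
Lateral strain is contraction (negative), so using magnitudes:
nu = 0.231 / 0.562
nu = 0.411


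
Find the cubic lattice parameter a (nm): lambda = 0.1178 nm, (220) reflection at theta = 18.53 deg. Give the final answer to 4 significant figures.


d = lambda / (2*sin(theta))
d = 0.1178 / (2*sin(18.53 deg))
d = 0.185336 nm
a = d * sqrt(h^2+k^2+l^2) = 0.185336 * sqrt(8)
a = 0.5242 nm


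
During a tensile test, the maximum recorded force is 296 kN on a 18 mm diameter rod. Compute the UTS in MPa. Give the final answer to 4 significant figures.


A0 = pi*(d/2)^2 = pi*(18/2)^2 = 254.469 mm^2
UTS = F_max / A0 = 296*1000 / 254.469
UTS = 1163 MPa


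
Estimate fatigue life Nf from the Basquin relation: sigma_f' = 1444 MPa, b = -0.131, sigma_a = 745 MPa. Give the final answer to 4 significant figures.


sigma_a = sigma_f' * (2*Nf)^b
2*Nf = (sigma_a / sigma_f')^(1/b)
2*Nf = (745 / 1444)^(1/-0.131)
2*Nf = 156.306
Nf = 78.15 cycles


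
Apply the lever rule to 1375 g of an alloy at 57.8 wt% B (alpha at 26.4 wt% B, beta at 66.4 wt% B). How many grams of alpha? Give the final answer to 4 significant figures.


f_alpha = (C_beta - C0) / (C_beta - C_alpha)
f_alpha = (66.4 - 57.8) / (66.4 - 26.4) = 0.215
m_alpha = f_alpha * m_total = 0.215 * 1375 = 295.6 g


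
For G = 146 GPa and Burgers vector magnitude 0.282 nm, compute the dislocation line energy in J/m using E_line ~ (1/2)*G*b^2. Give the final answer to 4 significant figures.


E = G*b^2/2
b = 0.282 nm = 2.82e-10 m
G = 146 GPa = 1.46e+11 Pa
E = 0.5 * 1.46e+11 * (2.82e-10)^2
E = 5.805e-09 J/m


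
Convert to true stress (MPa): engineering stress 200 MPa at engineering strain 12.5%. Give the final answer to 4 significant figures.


sigma_true = sigma_eng * (1 + epsilon_eng)
sigma_true = 200 * (1 + 0.125)
sigma_true = 225 MPa


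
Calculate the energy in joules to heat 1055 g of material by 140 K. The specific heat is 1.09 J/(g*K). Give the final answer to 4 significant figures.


Q = m * cp * dT
Q = 1055 * 1.09 * 140
Q = 161000 J


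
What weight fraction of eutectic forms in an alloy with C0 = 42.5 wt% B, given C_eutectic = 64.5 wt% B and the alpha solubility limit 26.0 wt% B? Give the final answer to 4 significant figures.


f_primary = (C_e - C0) / (C_e - C_alpha_max)
f_primary = (64.5 - 42.5) / (64.5 - 26.0)
f_primary = 0.571429
f_eutectic = 1 - 0.571429 = 0.4286


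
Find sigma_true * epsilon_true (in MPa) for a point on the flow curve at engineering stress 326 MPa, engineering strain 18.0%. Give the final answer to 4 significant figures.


sigma_true = sigma_eng * (1 + epsilon_eng)
sigma_true = 326 * (1 + 0.18) = 384.68 MPa
epsilon_true = ln(1 + epsilon_eng)
epsilon_true = ln(1 + 0.18) = 0.165514
sigma_true * epsilon_true = 384.68 * 0.165514 = 63.67 MPa


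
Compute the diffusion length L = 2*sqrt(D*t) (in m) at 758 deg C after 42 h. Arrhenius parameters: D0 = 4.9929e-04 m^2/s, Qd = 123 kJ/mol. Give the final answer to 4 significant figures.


Step 1: D = D0 * exp(-Qd/(R*T))
T = 1031.15 K
D = 4.9929e-04 * exp(-123e3 / (8.314 * 1031.15)) = 2.93329e-10 m^2/s
Step 2: L = 2*sqrt(D*t)
t = 42 h = 151200 s
L = 2*sqrt(2.93329e-10 * 151200) = 0.01332 m


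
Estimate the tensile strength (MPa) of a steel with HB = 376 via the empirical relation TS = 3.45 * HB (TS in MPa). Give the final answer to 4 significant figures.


TS (MPa) = 3.45 * HB
TS = 3.45 * 376
TS = 1297 MPa


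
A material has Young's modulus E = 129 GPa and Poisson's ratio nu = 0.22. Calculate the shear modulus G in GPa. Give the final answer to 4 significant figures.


G = E / (2*(1+nu))
G = 129 / (2*(1+0.22))
G = 52.87 GPa


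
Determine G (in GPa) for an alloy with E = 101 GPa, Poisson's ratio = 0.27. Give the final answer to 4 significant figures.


G = E / (2*(1+nu))
G = 101 / (2*(1+0.27))
G = 39.76 GPa


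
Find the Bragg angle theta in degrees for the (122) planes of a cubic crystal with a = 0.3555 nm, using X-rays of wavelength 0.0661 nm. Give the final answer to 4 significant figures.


d = a / sqrt(h^2+k^2+l^2)
d = 0.3555 / sqrt(9) = 0.1185 nm
lambda = 2*d*sin(theta)  =>  sin(theta) = lambda / (2*d)
sin(theta) = 0.0661 / (2 * 0.1185) = 0.278903
theta = 16.19 deg


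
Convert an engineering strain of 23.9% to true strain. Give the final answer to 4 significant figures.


epsilon_true = ln(1 + epsilon_eng)
epsilon_true = ln(1 + 0.239)
epsilon_true = 0.2143


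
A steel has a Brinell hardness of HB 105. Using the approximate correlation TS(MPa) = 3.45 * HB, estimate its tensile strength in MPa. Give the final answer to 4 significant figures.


TS (MPa) = 3.45 * HB
TS = 3.45 * 105
TS = 362.3 MPa


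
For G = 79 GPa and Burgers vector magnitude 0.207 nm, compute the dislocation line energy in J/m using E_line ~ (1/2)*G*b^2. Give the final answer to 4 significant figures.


E = G*b^2/2
b = 0.207 nm = 2.07e-10 m
G = 79 GPa = 7.9e+10 Pa
E = 0.5 * 7.9e+10 * (2.07e-10)^2
E = 1.693e-09 J/m


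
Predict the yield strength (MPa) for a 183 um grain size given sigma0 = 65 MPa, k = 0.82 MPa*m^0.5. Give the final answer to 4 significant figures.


sigma_y = sigma0 + k / sqrt(d)
d = 183 um = 1.83e-04 m
sigma_y = 65 + 0.82 / sqrt(1.83e-04)
sigma_y = 125.6 MPa


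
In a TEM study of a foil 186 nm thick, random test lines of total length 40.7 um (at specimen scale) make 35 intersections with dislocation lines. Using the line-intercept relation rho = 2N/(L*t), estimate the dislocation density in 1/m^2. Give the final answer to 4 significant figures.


rho = 2N / (L * t)
L = 40.7 um = 4.07e-05 m, t = 186 nm = 1.86e-07 m
rho = 2 * 35 / (4.07e-05 * 1.86e-07)
rho = 9.247e+12 1/m^2


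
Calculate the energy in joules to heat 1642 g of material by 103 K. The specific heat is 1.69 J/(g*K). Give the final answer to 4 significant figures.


Q = m * cp * dT
Q = 1642 * 1.69 * 103
Q = 285800 J


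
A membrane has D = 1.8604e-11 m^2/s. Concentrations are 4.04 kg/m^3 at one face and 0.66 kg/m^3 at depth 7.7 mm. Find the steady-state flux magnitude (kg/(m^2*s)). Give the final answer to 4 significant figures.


J = -D * (dC/dx) = D * (C1 - C2) / dx
J = 1.8604e-11 * (4.04 - 0.66) / 7.7e-03
J = 8.166e-09 kg/(m^2*s)


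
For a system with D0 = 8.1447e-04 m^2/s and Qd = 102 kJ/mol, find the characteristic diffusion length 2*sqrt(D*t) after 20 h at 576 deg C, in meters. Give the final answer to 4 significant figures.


Step 1: D = D0 * exp(-Qd/(R*T))
T = 849.15 K
D = 8.1447e-04 * exp(-102e3 / (8.314 * 849.15)) = 4.3273e-10 m^2/s
Step 2: L = 2*sqrt(D*t)
t = 20 h = 72000 s
L = 2*sqrt(4.3273e-10 * 72000) = 0.01116 m


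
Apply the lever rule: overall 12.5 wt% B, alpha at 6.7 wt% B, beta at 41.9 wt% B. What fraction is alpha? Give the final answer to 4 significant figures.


f_alpha = (C_beta - C0) / (C_beta - C_alpha)
f_alpha = (41.9 - 12.5) / (41.9 - 6.7)
f_alpha = 0.8352


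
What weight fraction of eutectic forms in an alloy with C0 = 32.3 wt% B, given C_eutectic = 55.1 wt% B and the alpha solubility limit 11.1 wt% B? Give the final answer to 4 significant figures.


f_primary = (C_e - C0) / (C_e - C_alpha_max)
f_primary = (55.1 - 32.3) / (55.1 - 11.1)
f_primary = 0.518182
f_eutectic = 1 - 0.518182 = 0.4818


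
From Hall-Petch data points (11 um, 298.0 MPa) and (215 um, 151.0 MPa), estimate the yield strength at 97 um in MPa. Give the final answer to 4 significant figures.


sigma_y = sigma0 + k / sqrt(d)
1/sqrt(d1) = 1/sqrt(1.1e-05) = 301.511;  1/sqrt(d2) = 68.1994
k = (sigma1 - sigma2) / (1/sqrt(d1) - 1/sqrt(d2)) = (298.0 - 151.0) / (301.511 - 68.1994) = 0.630058 MPa*m^0.5
sigma0 = sigma1 - k/sqrt(d1) = 298.0 - 0.630058*301.511 = 108.03 MPa
sigma_y(d3) = 108.03 + 0.630058 / sqrt(9.7e-05) = 172 MPa


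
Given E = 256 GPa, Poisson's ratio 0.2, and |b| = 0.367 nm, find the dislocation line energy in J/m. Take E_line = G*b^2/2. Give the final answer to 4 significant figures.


Step 1: G = E / (2*(1+nu))
G = 256 / (2*(1+0.2)) = 106.667 GPa = 1.06667e+11 Pa
Step 2: E_line = G*b^2/2
b = 0.367 nm = 3.67e-10 m
E_line = 0.5 * 1.06667e+11 * (3.67e-10)^2 = 7.183e-09 J/m


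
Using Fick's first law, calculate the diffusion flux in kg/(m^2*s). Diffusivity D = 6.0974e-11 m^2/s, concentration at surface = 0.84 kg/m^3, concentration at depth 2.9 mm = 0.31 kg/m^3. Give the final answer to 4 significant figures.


J = -D * (dC/dx) = D * (C1 - C2) / dx
J = 6.0974e-11 * (0.84 - 0.31) / 2.9e-03
J = 1.114e-08 kg/(m^2*s)


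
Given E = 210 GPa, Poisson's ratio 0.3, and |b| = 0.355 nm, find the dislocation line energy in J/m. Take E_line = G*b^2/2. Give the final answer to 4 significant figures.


Step 1: G = E / (2*(1+nu))
G = 210 / (2*(1+0.3)) = 80.7692 GPa = 8.07692e+10 Pa
Step 2: E_line = G*b^2/2
b = 0.355 nm = 3.55e-10 m
E_line = 0.5 * 8.07692e+10 * (3.55e-10)^2 = 5.089e-09 J/m


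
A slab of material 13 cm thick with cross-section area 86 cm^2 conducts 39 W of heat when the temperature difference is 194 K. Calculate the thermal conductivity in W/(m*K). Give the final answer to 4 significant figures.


k = Q*L / (A*dT)
L = 0.13 m, A = 8.6e-03 m^2
k = 39 * 0.13 / (8.6e-03 * 194)
k = 3.039 W/(m*K)


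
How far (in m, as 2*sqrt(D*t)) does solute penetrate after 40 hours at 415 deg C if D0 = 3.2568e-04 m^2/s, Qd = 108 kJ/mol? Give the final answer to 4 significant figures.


Step 1: D = D0 * exp(-Qd/(R*T))
T = 688.15 K
D = 3.2568e-04 * exp(-108e3 / (8.314 * 688.15)) = 2.06376e-12 m^2/s
Step 2: L = 2*sqrt(D*t)
t = 40 h = 144000 s
L = 2*sqrt(2.06376e-12 * 144000) = 1.09e-03 m


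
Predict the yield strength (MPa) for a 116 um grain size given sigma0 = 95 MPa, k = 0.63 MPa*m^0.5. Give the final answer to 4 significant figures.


sigma_y = sigma0 + k / sqrt(d)
d = 116 um = 1.16e-04 m
sigma_y = 95 + 0.63 / sqrt(1.16e-04)
sigma_y = 153.5 MPa


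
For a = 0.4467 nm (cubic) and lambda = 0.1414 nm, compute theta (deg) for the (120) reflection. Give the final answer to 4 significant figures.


d = a / sqrt(h^2+k^2+l^2)
d = 0.4467 / sqrt(5) = 0.19977 nm
lambda = 2*d*sin(theta)  =>  sin(theta) = lambda / (2*d)
sin(theta) = 0.1414 / (2 * 0.19977) = 0.353906
theta = 20.73 deg


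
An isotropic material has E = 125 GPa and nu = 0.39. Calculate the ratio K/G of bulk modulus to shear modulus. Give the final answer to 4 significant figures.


G = E / (2*(1+nu))
G = 125 / (2*(1+0.39)) = 44.964 GPa
K = E / (3*(1-2*nu))
K = 125 / (3*(1-2*0.39)) = 189.394 GPa
K/G = 189.394 / 44.964 = 4.212


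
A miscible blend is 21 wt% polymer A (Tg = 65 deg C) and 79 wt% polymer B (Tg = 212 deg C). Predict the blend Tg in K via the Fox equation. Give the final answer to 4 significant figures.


1/Tg = w1/Tg1 + w2/Tg2 (in Kelvin)
Tg1 = 338.15 K, Tg2 = 485.15 K
1/Tg = 0.21/338.15 + 0.79/485.15
Tg = 444.6 K


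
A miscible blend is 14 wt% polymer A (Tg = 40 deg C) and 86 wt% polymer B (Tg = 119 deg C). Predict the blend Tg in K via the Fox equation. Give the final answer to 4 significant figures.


1/Tg = w1/Tg1 + w2/Tg2 (in Kelvin)
Tg1 = 313.15 K, Tg2 = 392.15 K
1/Tg = 0.14/313.15 + 0.86/392.15
Tg = 378.8 K


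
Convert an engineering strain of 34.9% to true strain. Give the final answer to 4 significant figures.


epsilon_true = ln(1 + epsilon_eng)
epsilon_true = ln(1 + 0.349)
epsilon_true = 0.2994


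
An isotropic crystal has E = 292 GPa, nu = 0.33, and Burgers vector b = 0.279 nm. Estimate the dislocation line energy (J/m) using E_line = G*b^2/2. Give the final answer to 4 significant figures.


Step 1: G = E / (2*(1+nu))
G = 292 / (2*(1+0.33)) = 109.774 GPa = 1.09774e+11 Pa
Step 2: E_line = G*b^2/2
b = 0.279 nm = 2.79e-10 m
E_line = 0.5 * 1.09774e+11 * (2.79e-10)^2 = 4.272e-09 J/m


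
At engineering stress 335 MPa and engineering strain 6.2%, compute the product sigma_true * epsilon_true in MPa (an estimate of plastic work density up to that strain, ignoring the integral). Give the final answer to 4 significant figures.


sigma_true = sigma_eng * (1 + epsilon_eng)
sigma_true = 335 * (1 + 0.062) = 355.77 MPa
epsilon_true = ln(1 + epsilon_eng)
epsilon_true = ln(1 + 0.062) = 0.0601539
sigma_true * epsilon_true = 355.77 * 0.0601539 = 21.4 MPa


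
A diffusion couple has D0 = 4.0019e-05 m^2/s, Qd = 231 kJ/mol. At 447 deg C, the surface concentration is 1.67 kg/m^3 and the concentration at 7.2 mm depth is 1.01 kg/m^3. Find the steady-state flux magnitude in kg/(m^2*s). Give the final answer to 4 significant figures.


Step 1: D = D0 * exp(-Qd/(R*T))
T = 447 + 273.15 = 720.15 K
D = 4.0019e-05 * exp(-231e3 / (8.314 * 720.15)) = 7.02325e-22 m^2/s
Step 2: J = D * (C1 - C2) / dx
J = 7.02325e-22 * (1.67 - 1.01) / 7.2e-03
J = 6.438e-20 kg/(m^2*s)


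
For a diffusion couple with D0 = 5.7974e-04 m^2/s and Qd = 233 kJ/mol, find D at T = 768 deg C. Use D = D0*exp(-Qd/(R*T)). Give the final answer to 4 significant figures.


D = D0 * exp(-Qd / (R*T))
T = 1041.15 K
D = 5.7974e-04 * exp(-233e3 / (8.314 * 1041.15))
D = 1.184e-15 m^2/s


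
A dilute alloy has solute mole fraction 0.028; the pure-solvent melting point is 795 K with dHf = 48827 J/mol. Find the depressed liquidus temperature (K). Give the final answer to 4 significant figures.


dT = R*Tm^2*x / dHf
dT = 8.314 * 795^2 * 0.028 / 48827
dT = 3.0133 K
T_new = 795 - 3.0133 = 792 K


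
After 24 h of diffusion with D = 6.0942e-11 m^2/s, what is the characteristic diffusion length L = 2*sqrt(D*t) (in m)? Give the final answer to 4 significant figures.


t = 24 hr = 86400 s
Diffusion length = 2*sqrt(D*t)
= 2*sqrt(6.0942e-11 * 86400)
= 4.589e-03 m


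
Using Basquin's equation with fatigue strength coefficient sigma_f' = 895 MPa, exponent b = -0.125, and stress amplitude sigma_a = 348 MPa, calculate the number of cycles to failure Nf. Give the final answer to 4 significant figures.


sigma_a = sigma_f' * (2*Nf)^b
2*Nf = (sigma_a / sigma_f')^(1/b)
2*Nf = (348 / 895)^(1/-0.125)
2*Nf = 1914.04
Nf = 957 cycles


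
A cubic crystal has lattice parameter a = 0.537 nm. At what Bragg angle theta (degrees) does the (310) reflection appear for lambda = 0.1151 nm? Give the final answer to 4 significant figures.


d = a / sqrt(h^2+k^2+l^2)
d = 0.537 / sqrt(10) = 0.169814 nm
lambda = 2*d*sin(theta)  =>  sin(theta) = lambda / (2*d)
sin(theta) = 0.1151 / (2 * 0.169814) = 0.3389
theta = 19.81 deg


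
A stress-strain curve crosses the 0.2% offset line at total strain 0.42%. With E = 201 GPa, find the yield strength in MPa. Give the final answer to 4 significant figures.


Offset strain = 0.002
Elastic strain at yield = total_strain - offset = 4.2e-03 - 0.002 = 2.2e-03
sigma_y = E * elastic_strain = 201000 * 2.2e-03
sigma_y = 442.2 MPa


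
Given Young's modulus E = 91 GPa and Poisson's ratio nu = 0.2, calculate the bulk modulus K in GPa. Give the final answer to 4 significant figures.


K = E / (3*(1-2*nu))
K = 91 / (3*(1-2*0.2))
K = 50.56 GPa


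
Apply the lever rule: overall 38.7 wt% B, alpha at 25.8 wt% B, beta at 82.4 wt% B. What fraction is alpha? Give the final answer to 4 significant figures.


f_alpha = (C_beta - C0) / (C_beta - C_alpha)
f_alpha = (82.4 - 38.7) / (82.4 - 25.8)
f_alpha = 0.7721


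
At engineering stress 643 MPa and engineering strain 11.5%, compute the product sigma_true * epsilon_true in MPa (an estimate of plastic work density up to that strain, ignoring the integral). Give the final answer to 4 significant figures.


sigma_true = sigma_eng * (1 + epsilon_eng)
sigma_true = 643 * (1 + 0.115) = 716.945 MPa
epsilon_true = ln(1 + epsilon_eng)
epsilon_true = ln(1 + 0.115) = 0.108854
sigma_true * epsilon_true = 716.945 * 0.108854 = 78.04 MPa


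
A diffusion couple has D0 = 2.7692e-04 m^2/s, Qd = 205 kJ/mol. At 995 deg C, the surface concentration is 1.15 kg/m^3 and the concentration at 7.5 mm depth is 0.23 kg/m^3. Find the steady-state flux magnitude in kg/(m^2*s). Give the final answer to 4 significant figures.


Step 1: D = D0 * exp(-Qd/(R*T))
T = 995 + 273.15 = 1268.15 K
D = 2.7692e-04 * exp(-205e3 / (8.314 * 1268.15)) = 9.95803e-13 m^2/s
Step 2: J = D * (C1 - C2) / dx
J = 9.95803e-13 * (1.15 - 0.23) / 7.5e-03
J = 1.222e-10 kg/(m^2*s)


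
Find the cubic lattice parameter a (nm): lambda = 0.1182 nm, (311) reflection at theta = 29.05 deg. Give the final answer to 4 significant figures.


d = lambda / (2*sin(theta))
d = 0.1182 / (2*sin(29.05 deg))
d = 0.121712 nm
a = d * sqrt(h^2+k^2+l^2) = 0.121712 * sqrt(11)
a = 0.4037 nm


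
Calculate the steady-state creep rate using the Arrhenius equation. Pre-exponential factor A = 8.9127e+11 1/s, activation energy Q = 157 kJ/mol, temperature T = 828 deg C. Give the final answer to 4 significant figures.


rate = A * exp(-Q / (R*T))
T = 828 + 273.15 = 1101.15 K
rate = 8.9127e+11 * exp(-157e3 / (8.314 * 1101.15))
rate = 31780 1/s


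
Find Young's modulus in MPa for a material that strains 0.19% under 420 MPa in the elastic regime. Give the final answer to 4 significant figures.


E = sigma / epsilon
epsilon = 0.19% = 1.9e-03
E = 420 / 1.9e-03
E = 221100 MPa


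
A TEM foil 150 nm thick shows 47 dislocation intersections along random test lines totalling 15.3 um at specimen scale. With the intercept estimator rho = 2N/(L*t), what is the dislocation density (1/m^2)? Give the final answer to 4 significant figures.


rho = 2N / (L * t)
L = 15.3 um = 1.53e-05 m, t = 150 nm = 1.5e-07 m
rho = 2 * 47 / (1.53e-05 * 1.5e-07)
rho = 4.096e+13 1/m^2


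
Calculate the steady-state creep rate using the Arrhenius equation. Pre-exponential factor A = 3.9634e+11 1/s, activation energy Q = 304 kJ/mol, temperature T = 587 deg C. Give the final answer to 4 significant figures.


rate = A * exp(-Q / (R*T))
T = 587 + 273.15 = 860.15 K
rate = 3.9634e+11 * exp(-304e3 / (8.314 * 860.15))
rate = 1.369e-07 1/s


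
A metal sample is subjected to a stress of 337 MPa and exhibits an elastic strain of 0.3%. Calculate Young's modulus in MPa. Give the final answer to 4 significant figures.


E = sigma / epsilon
epsilon = 0.3% = 3e-03
E = 337 / 3e-03
E = 112300 MPa


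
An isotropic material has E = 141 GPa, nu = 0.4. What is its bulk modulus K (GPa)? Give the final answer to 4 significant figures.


K = E / (3*(1-2*nu))
K = 141 / (3*(1-2*0.4))
K = 235 GPa


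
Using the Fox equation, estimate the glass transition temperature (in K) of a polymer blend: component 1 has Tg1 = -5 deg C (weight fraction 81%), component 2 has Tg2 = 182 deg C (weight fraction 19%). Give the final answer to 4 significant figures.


1/Tg = w1/Tg1 + w2/Tg2 (in Kelvin)
Tg1 = 268.15 K, Tg2 = 455.15 K
1/Tg = 0.81/268.15 + 0.19/455.15
Tg = 290.9 K


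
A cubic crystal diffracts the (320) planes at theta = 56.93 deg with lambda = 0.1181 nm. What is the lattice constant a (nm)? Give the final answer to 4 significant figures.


d = lambda / (2*sin(theta))
d = 0.1181 / (2*sin(56.93 deg))
d = 0.070465 nm
a = d * sqrt(h^2+k^2+l^2) = 0.070465 * sqrt(13)
a = 0.2541 nm


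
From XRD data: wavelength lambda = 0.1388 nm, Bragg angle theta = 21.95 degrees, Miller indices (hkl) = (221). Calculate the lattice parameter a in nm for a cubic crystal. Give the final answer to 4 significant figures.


d = lambda / (2*sin(theta))
d = 0.1388 / (2*sin(21.95 deg))
d = 0.185662 nm
a = d * sqrt(h^2+k^2+l^2) = 0.185662 * sqrt(9)
a = 0.557 nm


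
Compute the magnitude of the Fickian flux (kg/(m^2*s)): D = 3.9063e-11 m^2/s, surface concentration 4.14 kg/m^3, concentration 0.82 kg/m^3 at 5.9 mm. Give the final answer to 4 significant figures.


J = -D * (dC/dx) = D * (C1 - C2) / dx
J = 3.9063e-11 * (4.14 - 0.82) / 5.9e-03
J = 2.198e-08 kg/(m^2*s)


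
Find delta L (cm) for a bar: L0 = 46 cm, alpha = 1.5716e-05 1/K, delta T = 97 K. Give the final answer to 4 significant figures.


dL = L0 * alpha * dT
dL = 46 * 1.5716e-05 * 97
dL = 0.07012 cm


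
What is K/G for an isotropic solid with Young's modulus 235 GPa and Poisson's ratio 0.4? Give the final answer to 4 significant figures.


G = E / (2*(1+nu))
G = 235 / (2*(1+0.4)) = 83.9286 GPa
K = E / (3*(1-2*nu))
K = 235 / (3*(1-2*0.4)) = 391.667 GPa
K/G = 391.667 / 83.9286 = 4.667


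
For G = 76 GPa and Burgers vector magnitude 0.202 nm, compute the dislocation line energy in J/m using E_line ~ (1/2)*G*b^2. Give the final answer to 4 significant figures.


E = G*b^2/2
b = 0.202 nm = 2.02e-10 m
G = 76 GPa = 7.6e+10 Pa
E = 0.5 * 7.6e+10 * (2.02e-10)^2
E = 1.551e-09 J/m


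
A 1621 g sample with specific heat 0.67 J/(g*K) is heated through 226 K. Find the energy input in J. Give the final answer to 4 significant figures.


Q = m * cp * dT
Q = 1621 * 0.67 * 226
Q = 245500 J


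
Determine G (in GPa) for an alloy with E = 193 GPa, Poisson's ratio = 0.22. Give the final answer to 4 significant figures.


G = E / (2*(1+nu))
G = 193 / (2*(1+0.22))
G = 79.1 GPa


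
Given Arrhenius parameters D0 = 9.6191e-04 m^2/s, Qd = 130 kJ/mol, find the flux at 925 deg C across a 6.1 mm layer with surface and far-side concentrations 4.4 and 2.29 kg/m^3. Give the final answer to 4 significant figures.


Step 1: D = D0 * exp(-Qd/(R*T))
T = 925 + 273.15 = 1198.15 K
D = 9.6191e-04 * exp(-130e3 / (8.314 * 1198.15)) = 2.06747e-09 m^2/s
Step 2: J = D * (C1 - C2) / dx
J = 2.06747e-09 * (4.4 - 2.29) / 6.1e-03
J = 7.151e-07 kg/(m^2*s)


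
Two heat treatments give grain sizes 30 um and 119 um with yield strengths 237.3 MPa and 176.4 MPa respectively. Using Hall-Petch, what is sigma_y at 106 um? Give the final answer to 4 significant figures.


sigma_y = sigma0 + k / sqrt(d)
1/sqrt(d1) = 1/sqrt(3e-05) = 182.574;  1/sqrt(d2) = 91.6698
k = (sigma1 - sigma2) / (1/sqrt(d1) - 1/sqrt(d2)) = (237.3 - 176.4) / (182.574 - 91.6698) = 0.669935 MPa*m^0.5
sigma0 = sigma1 - k/sqrt(d1) = 237.3 - 0.669935*182.574 = 114.987 MPa
sigma_y(d3) = 114.987 + 0.669935 / sqrt(1.06e-04) = 180.1 MPa


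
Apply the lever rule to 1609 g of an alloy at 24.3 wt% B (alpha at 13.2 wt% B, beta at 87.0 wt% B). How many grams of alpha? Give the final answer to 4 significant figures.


f_alpha = (C_beta - C0) / (C_beta - C_alpha)
f_alpha = (87.0 - 24.3) / (87.0 - 13.2) = 0.849593
m_alpha = f_alpha * m_total = 0.849593 * 1609 = 1367 g


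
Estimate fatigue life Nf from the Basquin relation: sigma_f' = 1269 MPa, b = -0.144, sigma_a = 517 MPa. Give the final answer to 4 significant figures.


sigma_a = sigma_f' * (2*Nf)^b
2*Nf = (sigma_a / sigma_f')^(1/b)
2*Nf = (517 / 1269)^(1/-0.144)
2*Nf = 510.661
Nf = 255.3 cycles


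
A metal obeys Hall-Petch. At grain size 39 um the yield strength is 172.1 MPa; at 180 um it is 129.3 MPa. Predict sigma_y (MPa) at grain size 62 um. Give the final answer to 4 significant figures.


sigma_y = sigma0 + k / sqrt(d)
1/sqrt(d1) = 1/sqrt(3.9e-05) = 160.128;  1/sqrt(d2) = 74.5356
k = (sigma1 - sigma2) / (1/sqrt(d1) - 1/sqrt(d2)) = (172.1 - 129.3) / (160.128 - 74.5356) = 0.500043 MPa*m^0.5
sigma0 = sigma1 - k/sqrt(d1) = 172.1 - 0.500043*160.128 = 92.029 MPa
sigma_y(d3) = 92.029 + 0.500043 / sqrt(6.2e-05) = 155.5 MPa


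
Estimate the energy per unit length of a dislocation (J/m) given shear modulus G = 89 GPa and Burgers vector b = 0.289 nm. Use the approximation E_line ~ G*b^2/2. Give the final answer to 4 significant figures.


E = G*b^2/2
b = 0.289 nm = 2.89e-10 m
G = 89 GPa = 8.9e+10 Pa
E = 0.5 * 8.9e+10 * (2.89e-10)^2
E = 3.717e-09 J/m


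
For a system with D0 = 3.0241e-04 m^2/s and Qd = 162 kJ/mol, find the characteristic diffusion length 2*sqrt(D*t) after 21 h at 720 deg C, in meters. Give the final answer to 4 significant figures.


Step 1: D = D0 * exp(-Qd/(R*T))
T = 993.15 K
D = 3.0241e-04 * exp(-162e3 / (8.314 * 993.15)) = 9.11826e-13 m^2/s
Step 2: L = 2*sqrt(D*t)
t = 21 h = 75600 s
L = 2*sqrt(9.11826e-13 * 75600) = 5.251e-04 m


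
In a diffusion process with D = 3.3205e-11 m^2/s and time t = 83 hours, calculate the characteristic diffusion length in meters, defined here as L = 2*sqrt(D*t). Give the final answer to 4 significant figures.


t = 83 hr = 298800 s
Diffusion length = 2*sqrt(D*t)
= 2*sqrt(3.3205e-11 * 298800)
= 6.3e-03 m


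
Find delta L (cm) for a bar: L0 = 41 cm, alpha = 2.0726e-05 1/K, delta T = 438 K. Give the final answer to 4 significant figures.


dL = L0 * alpha * dT
dL = 41 * 2.0726e-05 * 438
dL = 0.3722 cm


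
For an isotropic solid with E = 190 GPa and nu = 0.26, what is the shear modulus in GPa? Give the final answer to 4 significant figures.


G = E / (2*(1+nu))
G = 190 / (2*(1+0.26))
G = 75.4 GPa


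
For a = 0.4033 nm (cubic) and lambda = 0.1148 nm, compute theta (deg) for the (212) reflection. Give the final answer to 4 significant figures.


d = a / sqrt(h^2+k^2+l^2)
d = 0.4033 / sqrt(9) = 0.134433 nm
lambda = 2*d*sin(theta)  =>  sin(theta) = lambda / (2*d)
sin(theta) = 0.1148 / (2 * 0.134433) = 0.426977
theta = 25.28 deg


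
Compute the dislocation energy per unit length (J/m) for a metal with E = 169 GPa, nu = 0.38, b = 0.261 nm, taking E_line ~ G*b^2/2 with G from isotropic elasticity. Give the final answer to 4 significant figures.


Step 1: G = E / (2*(1+nu))
G = 169 / (2*(1+0.38)) = 61.2319 GPa = 6.12319e+10 Pa
Step 2: E_line = G*b^2/2
b = 0.261 nm = 2.61e-10 m
E_line = 0.5 * 6.12319e+10 * (2.61e-10)^2 = 2.086e-09 J/m


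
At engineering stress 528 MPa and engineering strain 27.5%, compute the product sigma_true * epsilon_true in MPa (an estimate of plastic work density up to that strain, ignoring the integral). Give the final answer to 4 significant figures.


sigma_true = sigma_eng * (1 + epsilon_eng)
sigma_true = 528 * (1 + 0.275) = 673.2 MPa
epsilon_true = ln(1 + epsilon_eng)
epsilon_true = ln(1 + 0.275) = 0.242946
sigma_true * epsilon_true = 673.2 * 0.242946 = 163.6 MPa


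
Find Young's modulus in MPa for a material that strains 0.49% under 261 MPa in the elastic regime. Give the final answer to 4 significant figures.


E = sigma / epsilon
epsilon = 0.49% = 4.9e-03
E = 261 / 4.9e-03
E = 53270 MPa


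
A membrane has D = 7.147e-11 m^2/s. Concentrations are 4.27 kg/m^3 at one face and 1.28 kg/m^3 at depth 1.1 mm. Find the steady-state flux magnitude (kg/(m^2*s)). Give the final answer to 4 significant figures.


J = -D * (dC/dx) = D * (C1 - C2) / dx
J = 7.147e-11 * (4.27 - 1.28) / 1.1e-03
J = 1.943e-07 kg/(m^2*s)


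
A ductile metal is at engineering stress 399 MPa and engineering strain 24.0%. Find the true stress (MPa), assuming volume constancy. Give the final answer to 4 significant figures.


sigma_true = sigma_eng * (1 + epsilon_eng)
sigma_true = 399 * (1 + 0.24)
sigma_true = 494.8 MPa


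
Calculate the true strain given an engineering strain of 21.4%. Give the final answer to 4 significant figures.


epsilon_true = ln(1 + epsilon_eng)
epsilon_true = ln(1 + 0.214)
epsilon_true = 0.1939


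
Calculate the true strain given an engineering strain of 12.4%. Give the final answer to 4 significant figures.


epsilon_true = ln(1 + epsilon_eng)
epsilon_true = ln(1 + 0.124)
epsilon_true = 0.1169


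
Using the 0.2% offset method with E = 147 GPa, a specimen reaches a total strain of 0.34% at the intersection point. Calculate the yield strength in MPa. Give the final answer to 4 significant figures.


Offset strain = 0.002
Elastic strain at yield = total_strain - offset = 3.4e-03 - 0.002 = 1.4e-03
sigma_y = E * elastic_strain = 147000 * 1.4e-03
sigma_y = 205.8 MPa


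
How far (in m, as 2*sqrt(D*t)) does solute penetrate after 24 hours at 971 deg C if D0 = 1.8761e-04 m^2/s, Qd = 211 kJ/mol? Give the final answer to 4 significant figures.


Step 1: D = D0 * exp(-Qd/(R*T))
T = 1244.15 K
D = 1.8761e-04 * exp(-211e3 / (8.314 * 1244.15)) = 2.59579e-13 m^2/s
Step 2: L = 2*sqrt(D*t)
t = 24 h = 86400 s
L = 2*sqrt(2.59579e-13 * 86400) = 2.995e-04 m


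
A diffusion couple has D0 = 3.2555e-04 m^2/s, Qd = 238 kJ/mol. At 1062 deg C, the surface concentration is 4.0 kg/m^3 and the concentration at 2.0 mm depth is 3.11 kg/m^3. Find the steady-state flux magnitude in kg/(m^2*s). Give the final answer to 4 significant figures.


Step 1: D = D0 * exp(-Qd/(R*T))
T = 1062 + 273.15 = 1335.15 K
D = 3.2555e-04 * exp(-238e3 / (8.314 * 1335.15)) = 1.58886e-13 m^2/s
Step 2: J = D * (C1 - C2) / dx
J = 1.58886e-13 * (4.0 - 3.11) / 2e-03
J = 7.07e-11 kg/(m^2*s)


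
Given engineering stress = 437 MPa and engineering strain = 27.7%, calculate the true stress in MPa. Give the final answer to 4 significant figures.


sigma_true = sigma_eng * (1 + epsilon_eng)
sigma_true = 437 * (1 + 0.277)
sigma_true = 558 MPa


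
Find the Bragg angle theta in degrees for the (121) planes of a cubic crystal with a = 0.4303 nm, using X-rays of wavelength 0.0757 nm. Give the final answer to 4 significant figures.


d = a / sqrt(h^2+k^2+l^2)
d = 0.4303 / sqrt(6) = 0.175669 nm
lambda = 2*d*sin(theta)  =>  sin(theta) = lambda / (2*d)
sin(theta) = 0.0757 / (2 * 0.175669) = 0.215462
theta = 12.44 deg


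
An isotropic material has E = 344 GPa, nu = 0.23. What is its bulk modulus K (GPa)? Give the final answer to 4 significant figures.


K = E / (3*(1-2*nu))
K = 344 / (3*(1-2*0.23))
K = 212.3 GPa


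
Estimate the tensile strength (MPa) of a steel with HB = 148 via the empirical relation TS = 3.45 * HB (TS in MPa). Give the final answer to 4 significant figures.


TS (MPa) = 3.45 * HB
TS = 3.45 * 148
TS = 510.6 MPa


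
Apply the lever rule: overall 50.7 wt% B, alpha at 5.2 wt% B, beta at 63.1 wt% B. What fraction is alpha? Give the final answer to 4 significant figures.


f_alpha = (C_beta - C0) / (C_beta - C_alpha)
f_alpha = (63.1 - 50.7) / (63.1 - 5.2)
f_alpha = 0.2142


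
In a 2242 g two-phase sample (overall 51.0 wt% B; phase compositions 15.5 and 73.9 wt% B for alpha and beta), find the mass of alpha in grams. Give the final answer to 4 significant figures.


f_alpha = (C_beta - C0) / (C_beta - C_alpha)
f_alpha = (73.9 - 51.0) / (73.9 - 15.5) = 0.392123
m_alpha = f_alpha * m_total = 0.392123 * 2242 = 879.1 g
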